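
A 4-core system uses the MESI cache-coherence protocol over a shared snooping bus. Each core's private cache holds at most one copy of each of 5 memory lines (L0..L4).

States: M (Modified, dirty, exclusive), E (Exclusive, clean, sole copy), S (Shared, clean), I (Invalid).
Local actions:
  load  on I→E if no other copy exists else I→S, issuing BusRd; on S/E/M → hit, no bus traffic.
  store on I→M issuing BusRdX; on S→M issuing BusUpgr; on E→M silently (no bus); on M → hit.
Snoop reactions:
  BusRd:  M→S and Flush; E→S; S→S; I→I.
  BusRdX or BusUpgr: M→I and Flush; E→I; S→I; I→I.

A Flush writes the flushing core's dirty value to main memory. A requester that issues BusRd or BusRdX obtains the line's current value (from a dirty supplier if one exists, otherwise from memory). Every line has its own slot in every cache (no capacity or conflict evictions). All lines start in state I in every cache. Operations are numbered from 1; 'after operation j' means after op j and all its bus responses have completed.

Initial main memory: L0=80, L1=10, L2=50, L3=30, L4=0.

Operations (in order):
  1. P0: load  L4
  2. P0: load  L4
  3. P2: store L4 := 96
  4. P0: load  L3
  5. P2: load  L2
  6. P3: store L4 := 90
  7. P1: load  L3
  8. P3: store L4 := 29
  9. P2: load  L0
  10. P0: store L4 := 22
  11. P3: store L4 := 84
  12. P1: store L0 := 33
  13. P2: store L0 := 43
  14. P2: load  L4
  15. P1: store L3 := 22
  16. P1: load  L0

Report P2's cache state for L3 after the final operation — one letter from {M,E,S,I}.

state = I

[1] P0: load  L4 | P0:E(0), P1:I, P2:I, P3:I | bus: BusRd
[2] P0: load  L4 | P0:E(0), P1:I, P2:I, P3:I | bus: none
[3] P2: store L4 := 96 | P0:I, P1:I, P2:M(96), P3:I | bus: BusRdX
[4] P0: load  L3 | P0:E(30), P1:I, P2:I, P3:I | bus: BusRd
[5] P2: load  L2 | P0:I, P1:I, P2:E(50), P3:I | bus: BusRd
[6] P3: store L4 := 90 | P0:I, P1:I, P2:I, P3:M(90) | bus: BusRdX,Flush
[7] P1: load  L3 | P0:S(30), P1:S(30), P2:I, P3:I | bus: BusRd
[8] P3: store L4 := 29 | P0:I, P1:I, P2:I, P3:M(29) | bus: none
[9] P2: load  L0 | P0:I, P1:I, P2:E(80), P3:I | bus: BusRd
[10] P0: store L4 := 22 | P0:M(22), P1:I, P2:I, P3:I | bus: BusRdX,Flush
[11] P3: store L4 := 84 | P0:I, P1:I, P2:I, P3:M(84) | bus: BusRdX,Flush
[12] P1: store L0 := 33 | P0:I, P1:M(33), P2:I, P3:I | bus: BusRdX
[13] P2: store L0 := 43 | P0:I, P1:I, P2:M(43), P3:I | bus: BusRdX,Flush
[14] P2: load  L4 | P0:I, P1:I, P2:S(84), P3:S(84) | bus: BusRd,Flush
[15] P1: store L3 := 22 | P0:I, P1:M(22), P2:I, P3:I | bus: BusUpgr
[16] P1: load  L0 | P0:I, P1:S(43), P2:S(43), P3:I | bus: BusRd,Flush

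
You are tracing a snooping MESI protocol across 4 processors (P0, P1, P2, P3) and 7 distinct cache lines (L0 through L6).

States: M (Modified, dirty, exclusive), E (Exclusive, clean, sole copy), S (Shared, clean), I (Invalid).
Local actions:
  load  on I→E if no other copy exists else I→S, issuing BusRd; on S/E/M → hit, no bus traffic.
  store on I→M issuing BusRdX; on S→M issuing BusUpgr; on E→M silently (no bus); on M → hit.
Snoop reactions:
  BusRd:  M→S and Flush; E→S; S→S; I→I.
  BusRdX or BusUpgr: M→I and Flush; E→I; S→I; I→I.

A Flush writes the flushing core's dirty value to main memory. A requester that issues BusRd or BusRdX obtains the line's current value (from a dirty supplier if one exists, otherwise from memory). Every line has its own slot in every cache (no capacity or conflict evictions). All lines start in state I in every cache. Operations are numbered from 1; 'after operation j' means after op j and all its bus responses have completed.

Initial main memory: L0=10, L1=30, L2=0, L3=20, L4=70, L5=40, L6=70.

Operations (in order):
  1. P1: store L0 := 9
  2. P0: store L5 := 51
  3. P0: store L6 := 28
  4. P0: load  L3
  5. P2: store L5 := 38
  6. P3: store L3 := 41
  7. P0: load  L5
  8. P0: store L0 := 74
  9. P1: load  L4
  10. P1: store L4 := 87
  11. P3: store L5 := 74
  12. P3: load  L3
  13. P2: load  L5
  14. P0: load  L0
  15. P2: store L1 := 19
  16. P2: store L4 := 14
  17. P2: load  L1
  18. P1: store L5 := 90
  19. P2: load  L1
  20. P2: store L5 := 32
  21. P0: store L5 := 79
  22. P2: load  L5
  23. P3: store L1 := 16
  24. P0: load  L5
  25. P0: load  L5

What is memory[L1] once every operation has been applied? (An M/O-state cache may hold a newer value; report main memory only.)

memory[L1] = 19

  op1 P1: store L0 := 9 → I/M/I/I on L0; bus BusRdX; mem=10
  op2 P0: store L5 := 51 → M/I/I/I on L5; bus BusRdX; mem=40
  op3 P0: store L6 := 28 → M/I/I/I on L6; bus BusRdX; mem=70
  op4 P0: load  L3 → E/I/I/I on L3; bus BusRd; mem=20
  op5 P2: store L5 := 38 → I/I/M/I on L5; bus BusRdX Flush; mem=51
  op6 P3: store L3 := 41 → I/I/I/M on L3; bus BusRdX; mem=20
  op7 P0: load  L5 → S/I/S/I on L5; bus BusRd Flush; mem=38
  op8 P0: store L0 := 74 → M/I/I/I on L0; bus BusRdX Flush; mem=9
  op9 P1: load  L4 → I/E/I/I on L4; bus BusRd; mem=70
  op10 P1: store L4 := 87 → I/M/I/I on L4; bus (none); mem=70
  op11 P3: store L5 := 74 → I/I/I/M on L5; bus BusRdX; mem=38
  op12 P3: load  L3 → I/I/I/M on L3; bus (none); mem=20
  op13 P2: load  L5 → I/I/S/S on L5; bus BusRd Flush; mem=74
  op14 P0: load  L0 → M/I/I/I on L0; bus (none); mem=9
  op15 P2: store L1 := 19 → I/I/M/I on L1; bus BusRdX; mem=30
  op16 P2: store L4 := 14 → I/I/M/I on L4; bus BusRdX Flush; mem=87
  op17 P2: load  L1 → I/I/M/I on L1; bus (none); mem=30
  op18 P1: store L5 := 90 → I/M/I/I on L5; bus BusRdX; mem=74
  op19 P2: load  L1 → I/I/M/I on L1; bus (none); mem=30
  op20 P2: store L5 := 32 → I/I/M/I on L5; bus BusRdX Flush; mem=90
  op21 P0: store L5 := 79 → M/I/I/I on L5; bus BusRdX Flush; mem=32
  op22 P2: load  L5 → S/I/S/I on L5; bus BusRd Flush; mem=79
  op23 P3: store L1 := 16 → I/I/I/M on L1; bus BusRdX Flush; mem=19
  op24 P0: load  L5 → S/I/S/I on L5; bus (none); mem=79
  op25 P0: load  L5 → S/I/S/I on L5; bus (none); mem=79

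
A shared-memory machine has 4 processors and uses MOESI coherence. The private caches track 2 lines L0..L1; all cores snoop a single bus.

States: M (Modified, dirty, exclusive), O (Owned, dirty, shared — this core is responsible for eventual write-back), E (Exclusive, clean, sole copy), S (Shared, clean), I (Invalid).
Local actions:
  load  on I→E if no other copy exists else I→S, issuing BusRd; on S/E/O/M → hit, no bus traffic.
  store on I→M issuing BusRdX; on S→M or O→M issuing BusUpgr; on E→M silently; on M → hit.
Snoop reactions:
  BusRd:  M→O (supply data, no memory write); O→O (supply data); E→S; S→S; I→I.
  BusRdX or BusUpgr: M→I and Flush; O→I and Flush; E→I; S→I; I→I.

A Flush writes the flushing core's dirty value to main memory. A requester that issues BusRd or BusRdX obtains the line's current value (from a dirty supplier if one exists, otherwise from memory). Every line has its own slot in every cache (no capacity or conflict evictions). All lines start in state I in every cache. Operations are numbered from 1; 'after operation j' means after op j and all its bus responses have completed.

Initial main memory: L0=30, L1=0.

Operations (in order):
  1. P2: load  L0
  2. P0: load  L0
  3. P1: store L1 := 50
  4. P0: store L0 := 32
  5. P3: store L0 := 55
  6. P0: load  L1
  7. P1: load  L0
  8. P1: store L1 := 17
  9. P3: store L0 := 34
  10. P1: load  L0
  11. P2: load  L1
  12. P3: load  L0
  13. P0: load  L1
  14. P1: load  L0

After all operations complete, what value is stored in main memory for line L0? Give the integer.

[1] P2: load  L0 | P0:I, P1:I, P2:E(30), P3:I | bus: BusRd
[2] P0: load  L0 | P0:S(30), P1:I, P2:S(30), P3:I | bus: BusRd
[3] P1: store L1 := 50 | P0:I, P1:M(50), P2:I, P3:I | bus: BusRdX
[4] P0: store L0 := 32 | P0:M(32), P1:I, P2:I, P3:I | bus: BusUpgr
[5] P3: store L0 := 55 | P0:I, P1:I, P2:I, P3:M(55) | bus: BusRdX,Flush
[6] P0: load  L1 | P0:S(50), P1:O(50), P2:I, P3:I | bus: BusRd
[7] P1: load  L0 | P0:I, P1:S(55), P2:I, P3:O(55) | bus: BusRd
[8] P1: store L1 := 17 | P0:I, P1:M(17), P2:I, P3:I | bus: BusUpgr
[9] P3: store L0 := 34 | P0:I, P1:I, P2:I, P3:M(34) | bus: BusUpgr
[10] P1: load  L0 | P0:I, P1:S(34), P2:I, P3:O(34) | bus: BusRd
[11] P2: load  L1 | P0:I, P1:O(17), P2:S(17), P3:I | bus: BusRd
[12] P3: load  L0 | P0:I, P1:S(34), P2:I, P3:O(34) | bus: none
[13] P0: load  L1 | P0:S(17), P1:O(17), P2:S(17), P3:I | bus: BusRd
[14] P1: load  L0 | P0:I, P1:S(34), P2:I, P3:O(34) | bus: none

memory[L0] = 32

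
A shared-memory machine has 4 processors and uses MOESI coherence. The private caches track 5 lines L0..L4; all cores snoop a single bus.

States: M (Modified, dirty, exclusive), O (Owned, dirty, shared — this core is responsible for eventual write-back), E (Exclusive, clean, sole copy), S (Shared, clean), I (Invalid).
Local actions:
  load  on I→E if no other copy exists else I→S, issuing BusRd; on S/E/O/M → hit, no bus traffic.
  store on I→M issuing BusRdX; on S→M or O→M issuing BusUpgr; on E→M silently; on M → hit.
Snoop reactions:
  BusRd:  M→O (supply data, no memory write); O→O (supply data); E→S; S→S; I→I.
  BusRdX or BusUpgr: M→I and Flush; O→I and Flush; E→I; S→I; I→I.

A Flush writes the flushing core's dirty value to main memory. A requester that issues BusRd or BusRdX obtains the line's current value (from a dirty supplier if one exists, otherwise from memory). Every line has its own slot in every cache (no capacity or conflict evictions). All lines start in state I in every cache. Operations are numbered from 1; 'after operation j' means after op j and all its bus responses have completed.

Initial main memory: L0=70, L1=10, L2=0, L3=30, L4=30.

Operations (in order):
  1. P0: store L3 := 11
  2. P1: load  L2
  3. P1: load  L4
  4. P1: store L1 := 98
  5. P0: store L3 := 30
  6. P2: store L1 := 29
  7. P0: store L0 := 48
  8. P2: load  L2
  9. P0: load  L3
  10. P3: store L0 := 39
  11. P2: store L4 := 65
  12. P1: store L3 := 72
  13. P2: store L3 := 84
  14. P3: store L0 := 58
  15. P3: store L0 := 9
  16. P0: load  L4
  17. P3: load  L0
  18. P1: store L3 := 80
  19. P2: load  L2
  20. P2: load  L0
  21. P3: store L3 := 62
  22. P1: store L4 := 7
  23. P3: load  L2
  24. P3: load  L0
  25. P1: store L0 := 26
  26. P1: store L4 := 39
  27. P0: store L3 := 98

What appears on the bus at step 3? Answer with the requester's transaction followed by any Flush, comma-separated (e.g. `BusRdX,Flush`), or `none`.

[1] P0: store L3 := 11 | P0:M(11), P1:I, P2:I, P3:I | bus: BusRdX
[2] P1: load  L2 | P0:I, P1:E(0), P2:I, P3:I | bus: BusRd
[3] P1: load  L4 | P0:I, P1:E(30), P2:I, P3:I | bus: BusRd
[4] P1: store L1 := 98 | P0:I, P1:M(98), P2:I, P3:I | bus: BusRdX
[5] P0: store L3 := 30 | P0:M(30), P1:I, P2:I, P3:I | bus: none
[6] P2: store L1 := 29 | P0:I, P1:I, P2:M(29), P3:I | bus: BusRdX,Flush
[7] P0: store L0 := 48 | P0:M(48), P1:I, P2:I, P3:I | bus: BusRdX
[8] P2: load  L2 | P0:I, P1:S(0), P2:S(0), P3:I | bus: BusRd
[9] P0: load  L3 | P0:M(30), P1:I, P2:I, P3:I | bus: none
[10] P3: store L0 := 39 | P0:I, P1:I, P2:I, P3:M(39) | bus: BusRdX,Flush
[11] P2: store L4 := 65 | P0:I, P1:I, P2:M(65), P3:I | bus: BusRdX
[12] P1: store L3 := 72 | P0:I, P1:M(72), P2:I, P3:I | bus: BusRdX,Flush
[13] P2: store L3 := 84 | P0:I, P1:I, P2:M(84), P3:I | bus: BusRdX,Flush
[14] P3: store L0 := 58 | P0:I, P1:I, P2:I, P3:M(58) | bus: none
[15] P3: store L0 := 9 | P0:I, P1:I, P2:I, P3:M(9) | bus: none
[16] P0: load  L4 | P0:S(65), P1:I, P2:O(65), P3:I | bus: BusRd
[17] P3: load  L0 | P0:I, P1:I, P2:I, P3:M(9) | bus: none
[18] P1: store L3 := 80 | P0:I, P1:M(80), P2:I, P3:I | bus: BusRdX,Flush
[19] P2: load  L2 | P0:I, P1:S(0), P2:S(0), P3:I | bus: none
[20] P2: load  L0 | P0:I, P1:I, P2:S(9), P3:O(9) | bus: BusRd
[21] P3: store L3 := 62 | P0:I, P1:I, P2:I, P3:M(62) | bus: BusRdX,Flush
[22] P1: store L4 := 7 | P0:I, P1:M(7), P2:I, P3:I | bus: BusRdX,Flush
[23] P3: load  L2 | P0:I, P1:S(0), P2:S(0), P3:S(0) | bus: BusRd
[24] P3: load  L0 | P0:I, P1:I, P2:S(9), P3:O(9) | bus: none
[25] P1: store L0 := 26 | P0:I, P1:M(26), P2:I, P3:I | bus: BusRdX,Flush
[26] P1: store L4 := 39 | P0:I, P1:M(39), P2:I, P3:I | bus: none
[27] P0: store L3 := 98 | P0:M(98), P1:I, P2:I, P3:I | bus: BusRdX,Flush

bus = BusRd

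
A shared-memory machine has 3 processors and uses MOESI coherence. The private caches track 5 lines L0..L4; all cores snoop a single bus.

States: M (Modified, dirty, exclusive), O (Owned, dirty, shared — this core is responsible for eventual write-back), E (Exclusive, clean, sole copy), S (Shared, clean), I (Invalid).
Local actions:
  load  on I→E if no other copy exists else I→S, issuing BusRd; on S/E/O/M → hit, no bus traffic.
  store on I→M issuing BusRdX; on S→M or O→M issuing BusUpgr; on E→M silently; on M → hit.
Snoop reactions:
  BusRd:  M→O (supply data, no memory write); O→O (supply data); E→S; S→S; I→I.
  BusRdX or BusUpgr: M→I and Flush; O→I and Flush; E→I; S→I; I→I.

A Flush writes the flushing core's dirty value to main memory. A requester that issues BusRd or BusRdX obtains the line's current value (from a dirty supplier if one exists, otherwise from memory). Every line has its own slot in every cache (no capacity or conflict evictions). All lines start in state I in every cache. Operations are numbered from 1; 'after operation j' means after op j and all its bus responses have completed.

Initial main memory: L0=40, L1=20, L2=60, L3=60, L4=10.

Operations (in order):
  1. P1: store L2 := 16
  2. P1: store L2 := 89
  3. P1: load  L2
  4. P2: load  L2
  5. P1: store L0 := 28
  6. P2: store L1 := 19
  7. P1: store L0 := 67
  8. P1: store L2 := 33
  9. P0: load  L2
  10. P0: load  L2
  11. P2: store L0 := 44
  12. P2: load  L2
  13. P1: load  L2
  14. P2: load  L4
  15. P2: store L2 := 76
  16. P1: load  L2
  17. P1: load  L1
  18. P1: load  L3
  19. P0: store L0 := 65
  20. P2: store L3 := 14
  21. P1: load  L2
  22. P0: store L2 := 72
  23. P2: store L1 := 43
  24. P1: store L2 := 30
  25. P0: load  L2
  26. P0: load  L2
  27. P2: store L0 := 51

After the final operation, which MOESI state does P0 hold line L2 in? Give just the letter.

state = S

  op1 P1: store L2 := 16 → I/M/I on L2; bus BusRdX; mem=60
  op2 P1: store L2 := 89 → I/M/I on L2; bus (none); mem=60
  op3 P1: load  L2 → I/M/I on L2; bus (none); mem=60
  op4 P2: load  L2 → I/O/S on L2; bus BusRd; mem=60
  op5 P1: store L0 := 28 → I/M/I on L0; bus BusRdX; mem=40
  op6 P2: store L1 := 19 → I/I/M on L1; bus BusRdX; mem=20
  op7 P1: store L0 := 67 → I/M/I on L0; bus (none); mem=40
  op8 P1: store L2 := 33 → I/M/I on L2; bus BusUpgr; mem=60
  op9 P0: load  L2 → S/O/I on L2; bus BusRd; mem=60
  op10 P0: load  L2 → S/O/I on L2; bus (none); mem=60
  op11 P2: store L0 := 44 → I/I/M on L0; bus BusRdX Flush; mem=67
  op12 P2: load  L2 → S/O/S on L2; bus BusRd; mem=60
  op13 P1: load  L2 → S/O/S on L2; bus (none); mem=60
  op14 P2: load  L4 → I/I/E on L4; bus BusRd; mem=10
  op15 P2: store L2 := 76 → I/I/M on L2; bus BusUpgr Flush; mem=33
  op16 P1: load  L2 → I/S/O on L2; bus BusRd; mem=33
  op17 P1: load  L1 → I/S/O on L1; bus BusRd; mem=20
  op18 P1: load  L3 → I/E/I on L3; bus BusRd; mem=60
  op19 P0: store L0 := 65 → M/I/I on L0; bus BusRdX Flush; mem=44
  op20 P2: store L3 := 14 → I/I/M on L3; bus BusRdX; mem=60
  op21 P1: load  L2 → I/S/O on L2; bus (none); mem=33
  op22 P0: store L2 := 72 → M/I/I on L2; bus BusRdX Flush; mem=76
  op23 P2: store L1 := 43 → I/I/M on L1; bus BusUpgr; mem=20
  op24 P1: store L2 := 30 → I/M/I on L2; bus BusRdX Flush; mem=72
  op25 P0: load  L2 → S/O/I on L2; bus BusRd; mem=72
  op26 P0: load  L2 → S/O/I on L2; bus (none); mem=72
  op27 P2: store L0 := 51 → I/I/M on L0; bus BusRdX Flush; mem=65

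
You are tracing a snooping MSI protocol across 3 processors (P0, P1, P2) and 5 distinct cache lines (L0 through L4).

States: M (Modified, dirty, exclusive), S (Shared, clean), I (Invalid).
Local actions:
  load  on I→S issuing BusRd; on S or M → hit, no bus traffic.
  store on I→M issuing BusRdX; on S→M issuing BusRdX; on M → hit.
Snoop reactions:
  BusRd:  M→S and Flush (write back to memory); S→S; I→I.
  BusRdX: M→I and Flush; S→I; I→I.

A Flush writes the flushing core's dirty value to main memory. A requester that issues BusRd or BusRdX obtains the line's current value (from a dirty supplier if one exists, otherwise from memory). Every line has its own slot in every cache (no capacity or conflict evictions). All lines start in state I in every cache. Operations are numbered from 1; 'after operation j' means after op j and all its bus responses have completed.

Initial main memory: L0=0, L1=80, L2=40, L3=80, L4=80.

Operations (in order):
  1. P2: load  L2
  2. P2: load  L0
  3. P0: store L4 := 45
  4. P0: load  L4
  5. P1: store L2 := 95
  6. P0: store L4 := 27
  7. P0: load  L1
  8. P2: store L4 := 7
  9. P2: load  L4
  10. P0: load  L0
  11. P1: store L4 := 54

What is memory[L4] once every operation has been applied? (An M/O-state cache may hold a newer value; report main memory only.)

memory[L4] = 7

[1] P2: load  L2 | P0:I, P1:I, P2:S(40) | bus: BusRd
[2] P2: load  L0 | P0:I, P1:I, P2:S(0) | bus: BusRd
[3] P0: store L4 := 45 | P0:M(45), P1:I, P2:I | bus: BusRdX
[4] P0: load  L4 | P0:M(45), P1:I, P2:I | bus: none
[5] P1: store L2 := 95 | P0:I, P1:M(95), P2:I | bus: BusRdX
[6] P0: store L4 := 27 | P0:M(27), P1:I, P2:I | bus: none
[7] P0: load  L1 | P0:S(80), P1:I, P2:I | bus: BusRd
[8] P2: store L4 := 7 | P0:I, P1:I, P2:M(7) | bus: BusRdX,Flush
[9] P2: load  L4 | P0:I, P1:I, P2:M(7) | bus: none
[10] P0: load  L0 | P0:S(0), P1:I, P2:S(0) | bus: BusRd
[11] P1: store L4 := 54 | P0:I, P1:M(54), P2:I | bus: BusRdX,Flush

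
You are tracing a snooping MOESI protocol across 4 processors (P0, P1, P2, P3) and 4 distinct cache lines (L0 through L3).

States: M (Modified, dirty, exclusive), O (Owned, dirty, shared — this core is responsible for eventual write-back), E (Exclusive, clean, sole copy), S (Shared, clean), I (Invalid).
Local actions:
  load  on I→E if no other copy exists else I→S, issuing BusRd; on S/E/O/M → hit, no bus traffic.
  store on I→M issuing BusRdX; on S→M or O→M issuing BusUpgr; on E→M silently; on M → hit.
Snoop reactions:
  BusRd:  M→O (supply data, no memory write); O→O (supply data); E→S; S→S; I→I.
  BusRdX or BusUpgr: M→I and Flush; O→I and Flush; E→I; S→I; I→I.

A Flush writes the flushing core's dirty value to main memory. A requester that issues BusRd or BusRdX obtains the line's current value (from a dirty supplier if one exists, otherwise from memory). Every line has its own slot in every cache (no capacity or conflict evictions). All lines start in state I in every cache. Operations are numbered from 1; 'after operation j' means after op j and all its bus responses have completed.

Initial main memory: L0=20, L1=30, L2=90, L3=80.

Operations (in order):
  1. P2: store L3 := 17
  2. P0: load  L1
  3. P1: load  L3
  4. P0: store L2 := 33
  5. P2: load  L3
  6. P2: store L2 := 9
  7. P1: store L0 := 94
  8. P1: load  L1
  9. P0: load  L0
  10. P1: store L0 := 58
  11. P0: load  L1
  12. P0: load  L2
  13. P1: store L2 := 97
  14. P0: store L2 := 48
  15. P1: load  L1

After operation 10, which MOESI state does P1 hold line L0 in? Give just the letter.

step 1: P2: store L3 := 17  ⟶  IIMI  (L3)  txn=BusRdX  M[L3]=80
step 2: P0: load  L1  ⟶  EIII  (L1)  txn=BusRd  M[L1]=30
step 3: P1: load  L3  ⟶  ISOI  (L3)  txn=BusRd  M[L3]=80
step 4: P0: store L2 := 33  ⟶  MIII  (L2)  txn=BusRdX  M[L2]=90
step 5: P2: load  L3  ⟶  ISOI  (L3)  txn=∅  M[L3]=80
step 6: P2: store L2 := 9  ⟶  IIMI  (L2)  txn=BusRdX+Flush  M[L2]=33
step 7: P1: store L0 := 94  ⟶  IMII  (L0)  txn=BusRdX  M[L0]=20
step 8: P1: load  L1  ⟶  SSII  (L1)  txn=BusRd  M[L1]=30
step 9: P0: load  L0  ⟶  SOII  (L0)  txn=BusRd  M[L0]=20
step 10: P1: store L0 := 58  ⟶  IMII  (L0)  txn=BusUpgr  M[L0]=20
step 11: P0: load  L1  ⟶  SSII  (L1)  txn=∅  M[L1]=30
step 12: P0: load  L2  ⟶  SIOI  (L2)  txn=BusRd  M[L2]=33
step 13: P1: store L2 := 97  ⟶  IMII  (L2)  txn=BusRdX+Flush  M[L2]=9
step 14: P0: store L2 := 48  ⟶  MIII  (L2)  txn=BusRdX+Flush  M[L2]=97
step 15: P1: load  L1  ⟶  SSII  (L1)  txn=∅  M[L1]=30

state = M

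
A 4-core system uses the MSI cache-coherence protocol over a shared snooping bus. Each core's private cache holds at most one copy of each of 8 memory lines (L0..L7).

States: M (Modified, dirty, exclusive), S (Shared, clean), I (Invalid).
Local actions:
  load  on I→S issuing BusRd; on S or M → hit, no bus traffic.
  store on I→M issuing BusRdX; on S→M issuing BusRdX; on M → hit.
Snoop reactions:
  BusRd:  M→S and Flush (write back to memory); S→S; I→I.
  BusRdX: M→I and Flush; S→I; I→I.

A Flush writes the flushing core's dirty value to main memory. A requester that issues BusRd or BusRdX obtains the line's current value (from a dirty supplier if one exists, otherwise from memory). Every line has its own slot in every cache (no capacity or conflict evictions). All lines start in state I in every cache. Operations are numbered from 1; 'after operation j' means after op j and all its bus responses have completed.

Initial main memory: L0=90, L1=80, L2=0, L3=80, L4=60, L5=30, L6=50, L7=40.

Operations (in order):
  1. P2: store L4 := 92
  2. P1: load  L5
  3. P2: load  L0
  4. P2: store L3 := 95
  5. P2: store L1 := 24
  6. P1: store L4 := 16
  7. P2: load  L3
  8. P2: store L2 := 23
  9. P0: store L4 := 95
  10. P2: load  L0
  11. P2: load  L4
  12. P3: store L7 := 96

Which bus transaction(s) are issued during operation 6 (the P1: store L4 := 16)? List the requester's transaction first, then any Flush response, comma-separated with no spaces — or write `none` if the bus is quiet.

step 1: P2: store L4 := 92  ⟶  IIMI  (L4)  txn=BusRdX  M[L4]=60
step 2: P1: load  L5  ⟶  ISII  (L5)  txn=BusRd  M[L5]=30
step 3: P2: load  L0  ⟶  IISI  (L0)  txn=BusRd  M[L0]=90
step 4: P2: store L3 := 95  ⟶  IIMI  (L3)  txn=BusRdX  M[L3]=80
step 5: P2: store L1 := 24  ⟶  IIMI  (L1)  txn=BusRdX  M[L1]=80
step 6: P1: store L4 := 16  ⟶  IMII  (L4)  txn=BusRdX+Flush  M[L4]=92
step 7: P2: load  L3  ⟶  IIMI  (L3)  txn=∅  M[L3]=80
step 8: P2: store L2 := 23  ⟶  IIMI  (L2)  txn=BusRdX  M[L2]=0
step 9: P0: store L4 := 95  ⟶  MIII  (L4)  txn=BusRdX+Flush  M[L4]=16
step 10: P2: load  L0  ⟶  IISI  (L0)  txn=∅  M[L0]=90
step 11: P2: load  L4  ⟶  SISI  (L4)  txn=BusRd+Flush  M[L4]=95
step 12: P3: store L7 := 96  ⟶  IIIM  (L7)  txn=BusRdX  M[L7]=40

bus = BusRdX,Flush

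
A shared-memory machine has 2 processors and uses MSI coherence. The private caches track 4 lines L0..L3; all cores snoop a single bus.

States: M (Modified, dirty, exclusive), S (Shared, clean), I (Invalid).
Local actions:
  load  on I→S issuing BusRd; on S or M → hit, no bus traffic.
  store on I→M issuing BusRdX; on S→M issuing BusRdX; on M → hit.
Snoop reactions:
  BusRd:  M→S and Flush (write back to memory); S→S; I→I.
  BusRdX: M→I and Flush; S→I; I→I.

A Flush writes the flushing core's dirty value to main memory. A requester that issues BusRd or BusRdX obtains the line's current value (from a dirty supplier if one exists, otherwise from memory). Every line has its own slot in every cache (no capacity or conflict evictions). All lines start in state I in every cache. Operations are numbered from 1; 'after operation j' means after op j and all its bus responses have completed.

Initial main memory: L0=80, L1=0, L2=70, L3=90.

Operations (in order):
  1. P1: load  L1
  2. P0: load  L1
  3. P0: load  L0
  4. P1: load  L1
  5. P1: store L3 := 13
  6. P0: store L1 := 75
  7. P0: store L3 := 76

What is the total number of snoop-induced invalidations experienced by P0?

invalidations = 0

step 1: P1: load  L1  ⟶  IS  (L1)  txn=BusRd  M[L1]=0
step 2: P0: load  L1  ⟶  SS  (L1)  txn=BusRd  M[L1]=0
step 3: P0: load  L0  ⟶  SI  (L0)  txn=BusRd  M[L0]=80
step 4: P1: load  L1  ⟶  SS  (L1)  txn=∅  M[L1]=0
step 5: P1: store L3 := 13  ⟶  IM  (L3)  txn=BusRdX  M[L3]=90
step 6: P0: store L1 := 75  ⟶  MI  (L1)  txn=BusRdX  M[L1]=0
step 7: P0: store L3 := 76  ⟶  MI  (L3)  txn=BusRdX+Flush  M[L3]=13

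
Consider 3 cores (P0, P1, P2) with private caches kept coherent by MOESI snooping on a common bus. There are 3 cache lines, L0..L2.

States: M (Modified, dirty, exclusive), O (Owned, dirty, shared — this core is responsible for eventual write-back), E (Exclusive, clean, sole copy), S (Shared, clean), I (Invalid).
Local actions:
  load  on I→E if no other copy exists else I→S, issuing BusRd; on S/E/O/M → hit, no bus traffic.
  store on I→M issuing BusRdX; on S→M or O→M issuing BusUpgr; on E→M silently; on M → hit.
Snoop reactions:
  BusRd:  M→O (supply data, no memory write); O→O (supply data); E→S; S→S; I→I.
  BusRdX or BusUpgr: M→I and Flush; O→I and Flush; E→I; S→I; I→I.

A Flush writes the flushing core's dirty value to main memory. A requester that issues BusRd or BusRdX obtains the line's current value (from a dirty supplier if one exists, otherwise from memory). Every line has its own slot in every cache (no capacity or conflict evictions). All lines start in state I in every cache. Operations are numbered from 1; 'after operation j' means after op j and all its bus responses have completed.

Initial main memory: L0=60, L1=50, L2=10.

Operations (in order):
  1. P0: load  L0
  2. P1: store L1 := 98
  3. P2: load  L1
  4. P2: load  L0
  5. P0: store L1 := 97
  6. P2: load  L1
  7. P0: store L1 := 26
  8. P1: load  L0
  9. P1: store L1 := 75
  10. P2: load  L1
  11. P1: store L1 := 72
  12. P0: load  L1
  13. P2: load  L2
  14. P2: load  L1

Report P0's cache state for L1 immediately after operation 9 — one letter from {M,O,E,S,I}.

state = I

1. P0: load  L0  bus=[BusRd]  L0: P0=E P1=I P2=I  mem[L0]=60
2. P1: store L1 := 98  bus=[BusRdX]  L1: P0=I P1=M P2=I  mem[L1]=50
3. P2: load  L1  bus=[BusRd]  L1: P0=I P1=O P2=S  mem[L1]=50
4. P2: load  L0  bus=[BusRd]  L0: P0=S P1=I P2=S  mem[L0]=60
5. P0: store L1 := 97  bus=[BusRdX,Flush]  L1: P0=M P1=I P2=I  mem[L1]=98
6. P2: load  L1  bus=[BusRd]  L1: P0=O P1=I P2=S  mem[L1]=98
7. P0: store L1 := 26  bus=[BusUpgr]  L1: P0=M P1=I P2=I  mem[L1]=98
8. P1: load  L0  bus=[BusRd]  L0: P0=S P1=S P2=S  mem[L0]=60
9. P1: store L1 := 75  bus=[BusRdX,Flush]  L1: P0=I P1=M P2=I  mem[L1]=26
10. P2: load  L1  bus=[BusRd]  L1: P0=I P1=O P2=S  mem[L1]=26
11. P1: store L1 := 72  bus=[BusUpgr]  L1: P0=I P1=M P2=I  mem[L1]=26
12. P0: load  L1  bus=[BusRd]  L1: P0=S P1=O P2=I  mem[L1]=26
13. P2: load  L2  bus=[BusRd]  L2: P0=I P1=I P2=E  mem[L2]=10
14. P2: load  L1  bus=[BusRd]  L1: P0=S P1=O P2=S  mem[L1]=26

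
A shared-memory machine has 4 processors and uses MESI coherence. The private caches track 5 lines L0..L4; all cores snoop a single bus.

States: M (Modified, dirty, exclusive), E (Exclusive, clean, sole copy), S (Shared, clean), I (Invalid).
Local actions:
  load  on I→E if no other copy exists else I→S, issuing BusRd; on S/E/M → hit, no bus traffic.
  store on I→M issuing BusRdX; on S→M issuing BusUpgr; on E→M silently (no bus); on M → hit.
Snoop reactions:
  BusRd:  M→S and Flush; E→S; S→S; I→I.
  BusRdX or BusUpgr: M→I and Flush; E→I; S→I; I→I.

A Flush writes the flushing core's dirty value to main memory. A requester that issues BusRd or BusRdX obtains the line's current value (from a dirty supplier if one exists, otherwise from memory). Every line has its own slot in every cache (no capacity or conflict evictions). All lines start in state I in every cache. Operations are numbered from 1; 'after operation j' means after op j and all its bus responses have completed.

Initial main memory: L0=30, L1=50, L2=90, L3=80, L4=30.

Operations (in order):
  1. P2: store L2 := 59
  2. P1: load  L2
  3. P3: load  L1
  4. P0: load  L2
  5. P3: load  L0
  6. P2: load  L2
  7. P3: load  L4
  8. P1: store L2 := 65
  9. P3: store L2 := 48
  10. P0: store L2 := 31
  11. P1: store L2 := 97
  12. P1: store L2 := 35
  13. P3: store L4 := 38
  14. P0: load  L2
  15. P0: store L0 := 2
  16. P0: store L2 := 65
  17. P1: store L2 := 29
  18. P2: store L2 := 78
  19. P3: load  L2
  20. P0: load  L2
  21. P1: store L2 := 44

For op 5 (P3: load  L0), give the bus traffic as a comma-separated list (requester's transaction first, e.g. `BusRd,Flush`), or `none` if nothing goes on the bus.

bus = BusRd

1. P2: store L2 := 59  bus=[BusRdX]  L2: P0=I P1=I P2=M P3=I  mem[L2]=90
2. P1: load  L2  bus=[BusRd,Flush]  L2: P0=I P1=S P2=S P3=I  mem[L2]=59
3. P3: load  L1  bus=[BusRd]  L1: P0=I P1=I P2=I P3=E  mem[L1]=50
4. P0: load  L2  bus=[BusRd]  L2: P0=S P1=S P2=S P3=I  mem[L2]=59
5. P3: load  L0  bus=[BusRd]  L0: P0=I P1=I P2=I P3=E  mem[L0]=30
6. P2: load  L2  bus=[-]  L2: P0=S P1=S P2=S P3=I  mem[L2]=59
7. P3: load  L4  bus=[BusRd]  L4: P0=I P1=I P2=I P3=E  mem[L4]=30
8. P1: store L2 := 65  bus=[BusUpgr]  L2: P0=I P1=M P2=I P3=I  mem[L2]=59
9. P3: store L2 := 48  bus=[BusRdX,Flush]  L2: P0=I P1=I P2=I P3=M  mem[L2]=65
10. P0: store L2 := 31  bus=[BusRdX,Flush]  L2: P0=M P1=I P2=I P3=I  mem[L2]=48
11. P1: store L2 := 97  bus=[BusRdX,Flush]  L2: P0=I P1=M P2=I P3=I  mem[L2]=31
12. P1: store L2 := 35  bus=[-]  L2: P0=I P1=M P2=I P3=I  mem[L2]=31
13. P3: store L4 := 38  bus=[-]  L4: P0=I P1=I P2=I P3=M  mem[L4]=30
14. P0: load  L2  bus=[BusRd,Flush]  L2: P0=S P1=S P2=I P3=I  mem[L2]=35
15. P0: store L0 := 2  bus=[BusRdX]  L0: P0=M P1=I P2=I P3=I  mem[L0]=30
16. P0: store L2 := 65  bus=[BusUpgr]  L2: P0=M P1=I P2=I P3=I  mem[L2]=35
17. P1: store L2 := 29  bus=[BusRdX,Flush]  L2: P0=I P1=M P2=I P3=I  mem[L2]=65
18. P2: store L2 := 78  bus=[BusRdX,Flush]  L2: P0=I P1=I P2=M P3=I  mem[L2]=29
19. P3: load  L2  bus=[BusRd,Flush]  L2: P0=I P1=I P2=S P3=S  mem[L2]=78
20. P0: load  L2  bus=[BusRd]  L2: P0=S P1=I P2=S P3=S  mem[L2]=78
21. P1: store L2 := 44  bus=[BusRdX]  L2: P0=I P1=M P2=I P3=I  mem[L2]=78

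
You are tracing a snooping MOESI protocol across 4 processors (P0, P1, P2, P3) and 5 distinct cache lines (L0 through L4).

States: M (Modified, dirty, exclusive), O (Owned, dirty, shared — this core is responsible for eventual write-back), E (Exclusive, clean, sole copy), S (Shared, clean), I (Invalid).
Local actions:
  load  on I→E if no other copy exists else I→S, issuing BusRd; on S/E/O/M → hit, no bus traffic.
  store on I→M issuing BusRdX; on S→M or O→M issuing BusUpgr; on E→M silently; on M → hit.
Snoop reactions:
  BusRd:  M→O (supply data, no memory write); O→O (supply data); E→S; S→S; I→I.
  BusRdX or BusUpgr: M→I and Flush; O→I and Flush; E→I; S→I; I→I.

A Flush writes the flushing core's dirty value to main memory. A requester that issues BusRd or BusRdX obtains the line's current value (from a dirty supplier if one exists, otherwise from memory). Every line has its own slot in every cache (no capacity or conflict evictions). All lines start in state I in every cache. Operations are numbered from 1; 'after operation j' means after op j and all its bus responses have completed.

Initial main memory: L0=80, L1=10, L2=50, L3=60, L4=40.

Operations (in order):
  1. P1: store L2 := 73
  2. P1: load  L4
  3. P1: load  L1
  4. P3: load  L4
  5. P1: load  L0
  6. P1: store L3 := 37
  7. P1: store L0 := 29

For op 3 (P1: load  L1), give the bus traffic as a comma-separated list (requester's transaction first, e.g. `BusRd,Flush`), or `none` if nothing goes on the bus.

[1] P1: store L2 := 73 | P0:I, P1:M(73), P2:I, P3:I | bus: BusRdX
[2] P1: load  L4 | P0:I, P1:E(40), P2:I, P3:I | bus: BusRd
[3] P1: load  L1 | P0:I, P1:E(10), P2:I, P3:I | bus: BusRd
[4] P3: load  L4 | P0:I, P1:S(40), P2:I, P3:S(40) | bus: BusRd
[5] P1: load  L0 | P0:I, P1:E(80), P2:I, P3:I | bus: BusRd
[6] P1: store L3 := 37 | P0:I, P1:M(37), P2:I, P3:I | bus: BusRdX
[7] P1: store L0 := 29 | P0:I, P1:M(29), P2:I, P3:I | bus: none

bus = BusRd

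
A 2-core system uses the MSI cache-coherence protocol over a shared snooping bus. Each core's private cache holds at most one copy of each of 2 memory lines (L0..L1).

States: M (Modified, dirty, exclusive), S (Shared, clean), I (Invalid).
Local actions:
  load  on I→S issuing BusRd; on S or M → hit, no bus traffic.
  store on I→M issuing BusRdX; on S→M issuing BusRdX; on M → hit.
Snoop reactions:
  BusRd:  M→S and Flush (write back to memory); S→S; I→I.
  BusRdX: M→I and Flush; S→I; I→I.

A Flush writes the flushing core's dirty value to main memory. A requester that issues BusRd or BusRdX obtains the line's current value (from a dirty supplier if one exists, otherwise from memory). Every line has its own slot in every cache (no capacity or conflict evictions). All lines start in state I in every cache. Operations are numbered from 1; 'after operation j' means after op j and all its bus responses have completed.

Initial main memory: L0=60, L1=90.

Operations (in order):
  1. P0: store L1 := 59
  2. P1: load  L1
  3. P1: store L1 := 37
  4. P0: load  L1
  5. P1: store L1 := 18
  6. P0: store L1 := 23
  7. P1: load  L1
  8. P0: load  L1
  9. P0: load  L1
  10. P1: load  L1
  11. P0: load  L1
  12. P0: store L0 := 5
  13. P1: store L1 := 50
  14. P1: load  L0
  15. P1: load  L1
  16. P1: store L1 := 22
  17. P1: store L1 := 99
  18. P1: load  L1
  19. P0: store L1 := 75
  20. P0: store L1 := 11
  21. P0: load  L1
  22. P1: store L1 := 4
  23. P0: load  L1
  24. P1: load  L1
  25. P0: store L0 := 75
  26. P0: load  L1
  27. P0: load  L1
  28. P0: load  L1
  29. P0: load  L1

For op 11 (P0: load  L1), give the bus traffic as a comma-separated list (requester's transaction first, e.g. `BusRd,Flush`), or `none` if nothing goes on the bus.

bus = none

[1] P0: store L1 := 59 | P0:M(59), P1:I | bus: BusRdX
[2] P1: load  L1 | P0:S(59), P1:S(59) | bus: BusRd,Flush
[3] P1: store L1 := 37 | P0:I, P1:M(37) | bus: BusRdX
[4] P0: load  L1 | P0:S(37), P1:S(37) | bus: BusRd,Flush
[5] P1: store L1 := 18 | P0:I, P1:M(18) | bus: BusRdX
[6] P0: store L1 := 23 | P0:M(23), P1:I | bus: BusRdX,Flush
[7] P1: load  L1 | P0:S(23), P1:S(23) | bus: BusRd,Flush
[8] P0: load  L1 | P0:S(23), P1:S(23) | bus: none
[9] P0: load  L1 | P0:S(23), P1:S(23) | bus: none
[10] P1: load  L1 | P0:S(23), P1:S(23) | bus: none
[11] P0: load  L1 | P0:S(23), P1:S(23) | bus: none
[12] P0: store L0 := 5 | P0:M(5), P1:I | bus: BusRdX
[13] P1: store L1 := 50 | P0:I, P1:M(50) | bus: BusRdX
[14] P1: load  L0 | P0:S(5), P1:S(5) | bus: BusRd,Flush
[15] P1: load  L1 | P0:I, P1:M(50) | bus: none
[16] P1: store L1 := 22 | P0:I, P1:M(22) | bus: none
[17] P1: store L1 := 99 | P0:I, P1:M(99) | bus: none
[18] P1: load  L1 | P0:I, P1:M(99) | bus: none
[19] P0: store L1 := 75 | P0:M(75), P1:I | bus: BusRdX,Flush
[20] P0: store L1 := 11 | P0:M(11), P1:I | bus: none
[21] P0: load  L1 | P0:M(11), P1:I | bus: none
[22] P1: store L1 := 4 | P0:I, P1:M(4) | bus: BusRdX,Flush
[23] P0: load  L1 | P0:S(4), P1:S(4) | bus: BusRd,Flush
[24] P1: load  L1 | P0:S(4), P1:S(4) | bus: none
[25] P0: store L0 := 75 | P0:M(75), P1:I | bus: BusRdX
[26] P0: load  L1 | P0:S(4), P1:S(4) | bus: none
[27] P0: load  L1 | P0:S(4), P1:S(4) | bus: none
[28] P0: load  L1 | P0:S(4), P1:S(4) | bus: none
[29] P0: load  L1 | P0:S(4), P1:S(4) | bus: none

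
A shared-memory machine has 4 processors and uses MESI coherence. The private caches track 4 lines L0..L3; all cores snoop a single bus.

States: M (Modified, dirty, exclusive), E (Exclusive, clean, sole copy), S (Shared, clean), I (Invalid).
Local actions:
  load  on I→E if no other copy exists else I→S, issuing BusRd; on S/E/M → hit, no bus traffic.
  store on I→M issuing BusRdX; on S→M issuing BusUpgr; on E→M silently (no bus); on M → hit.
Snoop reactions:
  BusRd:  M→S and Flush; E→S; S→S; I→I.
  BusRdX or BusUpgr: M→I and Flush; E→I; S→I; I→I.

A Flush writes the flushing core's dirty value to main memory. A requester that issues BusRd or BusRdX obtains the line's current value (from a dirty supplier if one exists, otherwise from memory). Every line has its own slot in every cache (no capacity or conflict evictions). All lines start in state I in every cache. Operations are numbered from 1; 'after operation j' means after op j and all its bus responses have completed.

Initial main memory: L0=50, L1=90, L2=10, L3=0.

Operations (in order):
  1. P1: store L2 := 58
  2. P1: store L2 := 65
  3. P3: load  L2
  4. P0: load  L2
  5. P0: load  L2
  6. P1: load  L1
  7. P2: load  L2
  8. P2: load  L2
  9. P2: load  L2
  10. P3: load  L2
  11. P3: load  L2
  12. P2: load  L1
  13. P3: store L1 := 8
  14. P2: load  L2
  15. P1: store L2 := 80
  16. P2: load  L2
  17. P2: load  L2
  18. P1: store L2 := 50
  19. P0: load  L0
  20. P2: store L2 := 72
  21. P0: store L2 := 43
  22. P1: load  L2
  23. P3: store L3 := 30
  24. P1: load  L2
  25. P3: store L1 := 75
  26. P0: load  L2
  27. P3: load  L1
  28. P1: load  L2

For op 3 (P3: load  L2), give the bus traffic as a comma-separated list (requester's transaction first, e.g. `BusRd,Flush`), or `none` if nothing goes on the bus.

1. P1: store L2 := 58  bus=[BusRdX]  L2: P0=I P1=M P2=I P3=I  mem[L2]=10
2. P1: store L2 := 65  bus=[-]  L2: P0=I P1=M P2=I P3=I  mem[L2]=10
3. P3: load  L2  bus=[BusRd,Flush]  L2: P0=I P1=S P2=I P3=S  mem[L2]=65
4. P0: load  L2  bus=[BusRd]  L2: P0=S P1=S P2=I P3=S  mem[L2]=65
5. P0: load  L2  bus=[-]  L2: P0=S P1=S P2=I P3=S  mem[L2]=65
6. P1: load  L1  bus=[BusRd]  L1: P0=I P1=E P2=I P3=I  mem[L1]=90
7. P2: load  L2  bus=[BusRd]  L2: P0=S P1=S P2=S P3=S  mem[L2]=65
8. P2: load  L2  bus=[-]  L2: P0=S P1=S P2=S P3=S  mem[L2]=65
9. P2: load  L2  bus=[-]  L2: P0=S P1=S P2=S P3=S  mem[L2]=65
10. P3: load  L2  bus=[-]  L2: P0=S P1=S P2=S P3=S  mem[L2]=65
11. P3: load  L2  bus=[-]  L2: P0=S P1=S P2=S P3=S  mem[L2]=65
12. P2: load  L1  bus=[BusRd]  L1: P0=I P1=S P2=S P3=I  mem[L1]=90
13. P3: store L1 := 8  bus=[BusRdX]  L1: P0=I P1=I P2=I P3=M  mem[L1]=90
14. P2: load  L2  bus=[-]  L2: P0=S P1=S P2=S P3=S  mem[L2]=65
15. P1: store L2 := 80  bus=[BusUpgr]  L2: P0=I P1=M P2=I P3=I  mem[L2]=65
16. P2: load  L2  bus=[BusRd,Flush]  L2: P0=I P1=S P2=S P3=I  mem[L2]=80
17. P2: load  L2  bus=[-]  L2: P0=I P1=S P2=S P3=I  mem[L2]=80
18. P1: store L2 := 50  bus=[BusUpgr]  L2: P0=I P1=M P2=I P3=I  mem[L2]=80
19. P0: load  L0  bus=[BusRd]  L0: P0=E P1=I P2=I P3=I  mem[L0]=50
20. P2: store L2 := 72  bus=[BusRdX,Flush]  L2: P0=I P1=I P2=M P3=I  mem[L2]=50
21. P0: store L2 := 43  bus=[BusRdX,Flush]  L2: P0=M P1=I P2=I P3=I  mem[L2]=72
22. P1: load  L2  bus=[BusRd,Flush]  L2: P0=S P1=S P2=I P3=I  mem[L2]=43
23. P3: store L3 := 30  bus=[BusRdX]  L3: P0=I P1=I P2=I P3=M  mem[L3]=0
24. P1: load  L2  bus=[-]  L2: P0=S P1=S P2=I P3=I  mem[L2]=43
25. P3: store L1 := 75  bus=[-]  L1: P0=I P1=I P2=I P3=M  mem[L1]=90
26. P0: load  L2  bus=[-]  L2: P0=S P1=S P2=I P3=I  mem[L2]=43
27. P3: load  L1  bus=[-]  L1: P0=I P1=I P2=I P3=M  mem[L1]=90
28. P1: load  L2  bus=[-]  L2: P0=S P1=S P2=I P3=I  mem[L2]=43

bus = BusRd,Flush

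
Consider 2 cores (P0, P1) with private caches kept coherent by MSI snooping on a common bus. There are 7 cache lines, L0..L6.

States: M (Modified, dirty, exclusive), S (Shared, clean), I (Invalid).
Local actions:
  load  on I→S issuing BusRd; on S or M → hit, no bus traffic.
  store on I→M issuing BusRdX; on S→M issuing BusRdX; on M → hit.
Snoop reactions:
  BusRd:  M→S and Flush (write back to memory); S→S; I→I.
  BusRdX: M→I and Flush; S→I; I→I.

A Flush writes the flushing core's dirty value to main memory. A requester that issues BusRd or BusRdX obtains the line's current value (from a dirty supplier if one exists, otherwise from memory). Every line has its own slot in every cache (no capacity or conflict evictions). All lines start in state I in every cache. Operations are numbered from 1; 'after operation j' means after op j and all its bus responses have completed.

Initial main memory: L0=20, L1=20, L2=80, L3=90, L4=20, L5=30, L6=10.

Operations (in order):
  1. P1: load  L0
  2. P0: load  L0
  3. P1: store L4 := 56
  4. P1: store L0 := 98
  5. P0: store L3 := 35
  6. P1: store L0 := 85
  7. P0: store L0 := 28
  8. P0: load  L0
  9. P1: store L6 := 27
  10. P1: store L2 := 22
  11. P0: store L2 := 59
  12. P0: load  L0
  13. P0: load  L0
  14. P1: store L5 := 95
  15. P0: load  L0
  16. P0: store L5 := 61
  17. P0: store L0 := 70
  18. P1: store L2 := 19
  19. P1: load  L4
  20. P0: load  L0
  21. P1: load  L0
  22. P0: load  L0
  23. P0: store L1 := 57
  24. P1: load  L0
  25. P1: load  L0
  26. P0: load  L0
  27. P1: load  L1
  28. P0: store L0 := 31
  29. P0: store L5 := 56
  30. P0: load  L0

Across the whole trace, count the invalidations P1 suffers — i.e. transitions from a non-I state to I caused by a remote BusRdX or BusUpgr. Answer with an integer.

step 1: P1: load  L0  ⟶  IS  (L0)  txn=BusRd  M[L0]=20
step 2: P0: load  L0  ⟶  SS  (L0)  txn=BusRd  M[L0]=20
step 3: P1: store L4 := 56  ⟶  IM  (L4)  txn=BusRdX  M[L4]=20
step 4: P1: store L0 := 98  ⟶  IM  (L0)  txn=BusRdX  M[L0]=20
step 5: P0: store L3 := 35  ⟶  MI  (L3)  txn=BusRdX  M[L3]=90
step 6: P1: store L0 := 85  ⟶  IM  (L0)  txn=∅  M[L0]=20
step 7: P0: store L0 := 28  ⟶  MI  (L0)  txn=BusRdX+Flush  M[L0]=85
step 8: P0: load  L0  ⟶  MI  (L0)  txn=∅  M[L0]=85
step 9: P1: store L6 := 27  ⟶  IM  (L6)  txn=BusRdX  M[L6]=10
step 10: P1: store L2 := 22  ⟶  IM  (L2)  txn=BusRdX  M[L2]=80
step 11: P0: store L2 := 59  ⟶  MI  (L2)  txn=BusRdX+Flush  M[L2]=22
step 12: P0: load  L0  ⟶  MI  (L0)  txn=∅  M[L0]=85
step 13: P0: load  L0  ⟶  MI  (L0)  txn=∅  M[L0]=85
step 14: P1: store L5 := 95  ⟶  IM  (L5)  txn=BusRdX  M[L5]=30
step 15: P0: load  L0  ⟶  MI  (L0)  txn=∅  M[L0]=85
step 16: P0: store L5 := 61  ⟶  MI  (L5)  txn=BusRdX+Flush  M[L5]=95
step 17: P0: store L0 := 70  ⟶  MI  (L0)  txn=∅  M[L0]=85
step 18: P1: store L2 := 19  ⟶  IM  (L2)  txn=BusRdX+Flush  M[L2]=59
step 19: P1: load  L4  ⟶  IM  (L4)  txn=∅  M[L4]=20
step 20: P0: load  L0  ⟶  MI  (L0)  txn=∅  M[L0]=85
step 21: P1: load  L0  ⟶  SS  (L0)  txn=BusRd+Flush  M[L0]=70
step 22: P0: load  L0  ⟶  SS  (L0)  txn=∅  M[L0]=70
step 23: P0: store L1 := 57  ⟶  MI  (L1)  txn=BusRdX  M[L1]=20
step 24: P1: load  L0  ⟶  SS  (L0)  txn=∅  M[L0]=70
step 25: P1: load  L0  ⟶  SS  (L0)  txn=∅  M[L0]=70
step 26: P0: load  L0  ⟶  SS  (L0)  txn=∅  M[L0]=70
step 27: P1: load  L1  ⟶  SS  (L1)  txn=BusRd+Flush  M[L1]=57
step 28: P0: store L0 := 31  ⟶  MI  (L0)  txn=BusRdX  M[L0]=70
step 29: P0: store L5 := 56  ⟶  MI  (L5)  txn=∅  M[L5]=95
step 30: P0: load  L0  ⟶  MI  (L0)  txn=∅  M[L0]=70

invalidations = 4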